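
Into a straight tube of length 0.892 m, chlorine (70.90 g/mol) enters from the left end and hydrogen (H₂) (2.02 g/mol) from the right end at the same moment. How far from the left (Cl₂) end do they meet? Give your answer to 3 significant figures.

Graham's law gives d_Cl₂/d_H₂ = rate_Cl₂/rate_H₂ = √(M_H₂/M_Cl₂) = √(2.02/70.90) = 0.1688.
With d_Cl₂ + d_H₂ = 0.892 m, d_H₂ = 0.892/(1 + 0.1688) = 0.7632 m.
d_Cl₂ = 0.892 − 0.7632 = 0.129 m.

0.129 m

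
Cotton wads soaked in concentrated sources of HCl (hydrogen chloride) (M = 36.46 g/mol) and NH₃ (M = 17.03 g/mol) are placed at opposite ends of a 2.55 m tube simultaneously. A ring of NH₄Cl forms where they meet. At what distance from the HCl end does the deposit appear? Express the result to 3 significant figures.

In equal time, each gas travels a distance ∝ its rate ∝ 1/√M, so d_HCl/d_NH₃ = √(M_NH₃/M_HCl) = √(17.03/36.46) = 0.6834.
With d_HCl + d_NH₃ = 2.55 m, d_NH₃ = 2.55/(1 + 0.6834) = 1.515 m.
d_HCl = 2.55 − 1.515 = 1.04 m.

1.04 m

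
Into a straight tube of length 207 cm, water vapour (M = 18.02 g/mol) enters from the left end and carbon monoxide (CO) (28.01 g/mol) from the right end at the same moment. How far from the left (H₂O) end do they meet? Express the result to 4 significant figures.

114.9 cm

The fronts meet when d_H₂O + d_CO = L with d_H₂O/d_CO = √(M_CO/M_H₂O) (Graham's law). Here √(M_CO/M_H₂O) = √(28.01/18.02) = 1.247.
With d_H₂O + d_CO = 207 cm, d_CO = 207/(1 + 1.247) = 92.13 cm.
d_H₂O = 207 − 92.13 = 114.9 cm.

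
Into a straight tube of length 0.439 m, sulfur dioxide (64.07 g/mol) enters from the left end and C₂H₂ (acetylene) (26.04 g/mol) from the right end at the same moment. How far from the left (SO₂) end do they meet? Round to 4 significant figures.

In equal time, each gas travels a distance ∝ its rate ∝ 1/√M, so d_SO₂/d_C₂H₂ = √(M_C₂H₂/M_SO₂) = √(26.04/64.07) = 0.6375.
With d_SO₂ + d_C₂H₂ = 0.439 m, d_C₂H₂ = 0.439/(1 + 0.6375) = 0.2681 m.
d_SO₂ = 0.439 − 0.2681 = 0.1709 m.

0.1709 m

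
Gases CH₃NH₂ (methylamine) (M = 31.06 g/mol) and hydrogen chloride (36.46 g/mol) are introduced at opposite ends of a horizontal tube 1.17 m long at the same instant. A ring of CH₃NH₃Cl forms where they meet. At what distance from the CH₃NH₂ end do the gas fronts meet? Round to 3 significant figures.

0.608 m

Graham's law gives d_CH₃NH₂/d_HCl = rate_CH₃NH₂/rate_HCl = √(M_HCl/M_CH₃NH₂) = √(36.46/31.06) = 1.083.
With d_CH₃NH₂ + d_HCl = 1.17 m, d_HCl = 1.17/(1 + 1.083) = 0.5616 m.
d_CH₃NH₂ = 1.17 − 0.5616 = 0.608 m.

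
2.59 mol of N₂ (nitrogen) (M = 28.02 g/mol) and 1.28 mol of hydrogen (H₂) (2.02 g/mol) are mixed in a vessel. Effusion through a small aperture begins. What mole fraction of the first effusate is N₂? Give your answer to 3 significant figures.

Effusion rate of each component ∝ n_i/√M_i (partial pressure × 1/√M).
So x_N₂ in the escaping gas = (n_N₂/√M_N₂) / Σ(n_i/√M_i)
= (2.59/√28.02) / (2.59/√28.02 + 1.28/√2.02) = 0.4893/(0.4893 + 0.9006) = 0.352.

0.352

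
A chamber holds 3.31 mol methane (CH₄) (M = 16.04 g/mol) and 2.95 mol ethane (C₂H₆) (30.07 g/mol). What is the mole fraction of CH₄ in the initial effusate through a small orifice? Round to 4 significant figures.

Rate_i ∝ x_i/√M_i (Graham's law weighted by mole fraction), so the effusate composition follows n_i/√M_i.
Mole fraction of CH₄ in the effusate = (n_CH₄/√M_CH₄) / (n_CH₄/√M_CH₄ + n_C₂H₆/√M_C₂H₆)
= (3.31/√16.04) / (3.31/√16.04 + 2.95/√30.07) = 0.8265/(0.8265 + 0.5380) = 0.6057.

0.6057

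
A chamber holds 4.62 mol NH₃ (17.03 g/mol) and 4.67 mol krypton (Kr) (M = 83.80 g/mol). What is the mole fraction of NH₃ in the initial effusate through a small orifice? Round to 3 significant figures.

Each component's effusion rate ∝ (its partial pressure)·(1/√M) ∝ n_i/√M_i.
So x_NH₃ in the escaping gas = (n_NH₃/√M_NH₃) / Σ(n_i/√M_i)
= (4.62/√17.03) / (4.62/√17.03 + 4.67/√83.80) = 1.120/(1.120 + 0.5101) = 0.687.

0.687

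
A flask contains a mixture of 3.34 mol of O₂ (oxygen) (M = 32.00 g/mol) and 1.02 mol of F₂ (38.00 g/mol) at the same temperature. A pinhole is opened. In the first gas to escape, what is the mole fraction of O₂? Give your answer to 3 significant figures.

0.781

Rate_i ∝ x_i/√M_i (Graham's law weighted by mole fraction), so the effusate composition follows n_i/√M_i.
So x_O₂ in the escaping gas = (n_O₂/√M_O₂) / Σ(n_i/√M_i)
= (3.34/√32.00) / (3.34/√32.00 + 1.02/√38.00) = 0.5904/(0.5904 + 0.1655) = 0.781.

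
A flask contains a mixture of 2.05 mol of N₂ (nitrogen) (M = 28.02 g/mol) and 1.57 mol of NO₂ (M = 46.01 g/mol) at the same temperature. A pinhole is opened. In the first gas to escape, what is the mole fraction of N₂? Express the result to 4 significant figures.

0.6259

The effusion rate of species i is ∝ p_i/√M_i ∝ n_i/√M_i.
So x_N₂ in the escaping gas = (n_N₂/√M_N₂) / Σ(n_i/√M_i)
= (2.05/√28.02) / (2.05/√28.02 + 1.57/√46.01) = 0.3873/(0.3873 + 0.2315) = 0.6259.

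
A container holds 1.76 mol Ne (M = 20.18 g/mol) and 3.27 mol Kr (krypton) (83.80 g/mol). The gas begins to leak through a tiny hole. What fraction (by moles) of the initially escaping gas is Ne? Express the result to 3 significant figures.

Rate_i ∝ x_i/√M_i (Graham's law weighted by mole fraction), so the effusate composition follows n_i/√M_i.
So x_Ne in the escaping gas = (n_Ne/√M_Ne) / Σ(n_i/√M_i)
= (1.76/√20.18) / (1.76/√20.18 + 3.27/√83.80) = 0.3918/(0.3918 + 0.3572) = 0.523.

0.523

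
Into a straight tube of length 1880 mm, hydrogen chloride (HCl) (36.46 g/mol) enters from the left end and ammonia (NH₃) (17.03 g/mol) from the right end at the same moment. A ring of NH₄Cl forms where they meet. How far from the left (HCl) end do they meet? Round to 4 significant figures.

Graham's law gives d_HCl/d_NH₃ = rate_HCl/rate_NH₃ = √(M_NH₃/M_HCl) = √(17.03/36.46) = 0.6834.
With d_HCl + d_NH₃ = 1880 mm, d_NH₃ = 1880/(1 + 0.6834) = 1117 mm.
d_HCl = 1880 − 1117 = 763.2 mm.

763.2 mm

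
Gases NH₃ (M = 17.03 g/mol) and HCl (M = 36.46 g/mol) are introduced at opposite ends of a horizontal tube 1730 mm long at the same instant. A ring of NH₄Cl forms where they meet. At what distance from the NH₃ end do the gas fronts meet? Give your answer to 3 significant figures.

1030 mm

Distances travelled in equal time are proportional to diffusion rates, so d_NH₃/d_HCl = √(M_HCl/M_NH₃) = √(36.46/17.03) = 1.463.
With d_NH₃ + d_HCl = 1730 mm, d_HCl = 1730/(1 + 1.463) = 702.3 mm.
d_NH₃ = 1730 − 702.3 = 1030 mm.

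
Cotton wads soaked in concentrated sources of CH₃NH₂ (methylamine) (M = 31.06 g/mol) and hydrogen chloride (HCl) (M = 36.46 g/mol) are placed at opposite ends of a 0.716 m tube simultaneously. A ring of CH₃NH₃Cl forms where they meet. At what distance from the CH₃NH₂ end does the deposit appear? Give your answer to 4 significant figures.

0.3723 m

Graham's law gives d_CH₃NH₂/d_HCl = rate_CH₃NH₂/rate_HCl = √(M_HCl/M_CH₃NH₂) = √(36.46/31.06) = 1.083.
With d_CH₃NH₂ + d_HCl = 0.716 m, d_HCl = 0.716/(1 + 1.083) = 0.3437 m.
d_CH₃NH₂ = 0.716 − 0.3437 = 0.3723 m.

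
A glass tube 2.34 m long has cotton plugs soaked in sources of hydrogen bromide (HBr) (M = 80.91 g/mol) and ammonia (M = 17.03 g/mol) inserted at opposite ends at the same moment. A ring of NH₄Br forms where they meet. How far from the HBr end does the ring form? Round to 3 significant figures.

The fronts meet when d_HBr + d_NH₃ = L with d_HBr/d_NH₃ = √(M_NH₃/M_HBr) (Graham's law). Here √(M_NH₃/M_HBr) = √(17.03/80.91) = 0.4588.
With d_HBr + d_NH₃ = 2.34 m, d_NH₃ = 2.34/(1 + 0.4588) = 1.604 m.
d_HBr = 2.34 − 1.604 = 0.736 m.

0.736 m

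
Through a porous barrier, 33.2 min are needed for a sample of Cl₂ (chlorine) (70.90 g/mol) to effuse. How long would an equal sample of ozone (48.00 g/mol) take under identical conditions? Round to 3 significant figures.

Since effusion rate ∝ 1/√M, t_O₃/t_Cl₂ = √(M_O₃/M_Cl₂) = √(48.00/70.90) = √0.6770 = 0.8228.
So the time for O₃ is 33.2 × 0.8228 = 27.3 min.

27.3 min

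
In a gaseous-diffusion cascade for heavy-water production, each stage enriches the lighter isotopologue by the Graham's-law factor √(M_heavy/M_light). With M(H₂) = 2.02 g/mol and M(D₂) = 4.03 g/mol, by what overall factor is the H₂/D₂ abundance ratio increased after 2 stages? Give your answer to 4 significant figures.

1.995

The single-stage factor is √(M_heavy/M_light), so 2 stages give [√(4.03/2.02)]^2 = (4.03/2.02)^(2/2).
= 1.99505^1 = 1.995.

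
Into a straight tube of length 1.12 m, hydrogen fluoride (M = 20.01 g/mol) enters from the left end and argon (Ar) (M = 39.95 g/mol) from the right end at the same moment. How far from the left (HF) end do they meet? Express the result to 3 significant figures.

0.656 m

Distances travelled in equal time are proportional to diffusion rates, so d_HF/d_Ar = √(M_Ar/M_HF) = √(39.95/20.01) = 1.413.
With d_HF + d_Ar = 1.12 m, d_Ar = 1.12/(1 + 1.413) = 0.4642 m.
d_HF = 1.12 − 0.4642 = 0.656 m.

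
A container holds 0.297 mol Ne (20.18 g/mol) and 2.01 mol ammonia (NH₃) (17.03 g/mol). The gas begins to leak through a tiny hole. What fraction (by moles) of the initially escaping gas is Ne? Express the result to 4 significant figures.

0.1195

The effusion rate of species i is ∝ p_i/√M_i ∝ n_i/√M_i.
Mole fraction of Ne in the effusate = (n_Ne/√M_Ne) / (n_Ne/√M_Ne + n_NH₃/√M_NH₃)
= (0.297/√20.18) / (0.297/√20.18 + 2.01/√17.03) = 0.06611/(0.06611 + 0.4871) = 0.1195.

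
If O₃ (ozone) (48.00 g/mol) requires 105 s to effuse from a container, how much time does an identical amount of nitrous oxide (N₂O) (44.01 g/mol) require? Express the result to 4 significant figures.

100.5 s

From Graham's law, t_N₂O/t_O₃ = √(M_N₂O/M_O₃) = √(44.01/48.00) = √0.9169 = 0.9575.
So the time for N₂O is 105 × 0.9575 = 100.5 s.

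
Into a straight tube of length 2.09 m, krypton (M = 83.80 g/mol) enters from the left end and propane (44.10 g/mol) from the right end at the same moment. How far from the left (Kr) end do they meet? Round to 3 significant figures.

0.879 m

In equal time, each gas travels a distance ∝ its rate ∝ 1/√M, so d_Kr/d_C₃H₈ = √(M_C₃H₈/M_Kr) = √(44.10/83.80) = 0.7254.
With d_Kr + d_C₃H₈ = 2.09 m, d_C₃H₈ = 2.09/(1 + 0.7254) = 1.211 m.
d_Kr = 2.09 − 1.211 = 0.879 m.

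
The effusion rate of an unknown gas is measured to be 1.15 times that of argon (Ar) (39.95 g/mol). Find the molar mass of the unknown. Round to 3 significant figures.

Using Graham's law: rate_X/rate_Ar = √(M_Ar/M_X).
1.15 = √(39.95/M_X)
M_X = 39.95 / 1.15² = 39.95 / 1.322 = 30.2 g/mol

30.2 g/mol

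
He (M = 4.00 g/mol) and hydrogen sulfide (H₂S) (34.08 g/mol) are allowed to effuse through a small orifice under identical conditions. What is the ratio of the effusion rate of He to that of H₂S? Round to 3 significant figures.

2.92

By Graham's law, rate_He/rate_H₂S = √(M_H₂S/M_He) = √(34.08/4.00) = √8.520 = 2.92.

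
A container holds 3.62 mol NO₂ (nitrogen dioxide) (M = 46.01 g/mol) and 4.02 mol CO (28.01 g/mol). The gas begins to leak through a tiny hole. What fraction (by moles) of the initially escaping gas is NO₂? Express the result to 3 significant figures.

0.413

Effusion rate of each component ∝ n_i/√M_i (partial pressure × 1/√M).
So x_NO₂ in the escaping gas = (n_NO₂/√M_NO₂) / Σ(n_i/√M_i)
= (3.62/√46.01) / (3.62/√46.01 + 4.02/√28.01) = 0.5337/(0.5337 + 0.7596) = 0.413.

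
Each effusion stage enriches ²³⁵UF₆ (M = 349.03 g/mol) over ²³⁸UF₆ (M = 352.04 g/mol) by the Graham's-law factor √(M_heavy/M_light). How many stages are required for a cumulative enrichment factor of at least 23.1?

732

With α = √(352.04/349.03) per stage, ln α = ½ ln(1.00862) = 0.004293.
Need α^N ≥ 23.1 ⇒ N ≥ ln(23.1) / ln α = 3.140 / 0.004293 = 731.31.
Rounding up, N = 732 stages.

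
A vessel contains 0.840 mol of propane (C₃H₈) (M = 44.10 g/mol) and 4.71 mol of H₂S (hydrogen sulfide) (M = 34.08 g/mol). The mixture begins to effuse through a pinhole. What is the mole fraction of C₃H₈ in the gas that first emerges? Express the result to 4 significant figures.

Each component's effusion rate ∝ (its partial pressure)·(1/√M) ∝ n_i/√M_i.
So x_C₃H₈ in the escaping gas = (n_C₃H₈/√M_C₃H₈) / Σ(n_i/√M_i)
= (0.840/√44.10) / (0.840/√44.10 + 4.71/√34.08) = 0.1265/(0.1265 + 0.8068) = 0.1355.

0.1355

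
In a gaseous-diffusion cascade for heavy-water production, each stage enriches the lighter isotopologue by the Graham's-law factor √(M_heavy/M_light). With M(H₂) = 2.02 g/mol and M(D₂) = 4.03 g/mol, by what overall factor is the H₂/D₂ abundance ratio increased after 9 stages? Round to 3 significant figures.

Each stage multiplies the ratio by α = √(4.03/2.02), so after 9 stages the overall factor is α^9 = (4.03/2.02)^(9/2).
= 1.99505^(9/2) = 22.4.

22.4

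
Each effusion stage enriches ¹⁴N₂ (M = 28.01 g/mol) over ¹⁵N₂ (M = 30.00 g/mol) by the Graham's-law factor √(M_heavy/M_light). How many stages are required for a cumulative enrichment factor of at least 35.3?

104

With α = √(30.00/28.01) per stage, ln α = ½ ln(1.07105) = 0.03432.
Need α^N ≥ 35.3 ⇒ N ≥ ln(35.3) / ln α = 3.564 / 0.03432 = 103.85.
Rounding up, N = 104 stages.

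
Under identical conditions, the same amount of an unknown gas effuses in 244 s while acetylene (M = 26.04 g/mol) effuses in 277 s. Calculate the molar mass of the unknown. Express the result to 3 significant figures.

By Graham's law, t_X/t_C₂H₂ = √(M_X/M_C₂H₂).
244/277 = 0.8809 = √(M_X/26.04)
M_X = 26.04 × 0.8809² = 26.04 × 0.7759 = 20.2 g/mol

20.2 g/mol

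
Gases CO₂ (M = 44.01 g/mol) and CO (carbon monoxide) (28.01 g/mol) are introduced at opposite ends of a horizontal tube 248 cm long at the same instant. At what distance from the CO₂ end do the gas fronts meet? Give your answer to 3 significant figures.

110 cm

Graham's law gives d_CO₂/d_CO = rate_CO₂/rate_CO = √(M_CO/M_CO₂) = √(28.01/44.01) = 0.7978.
With d_CO₂ + d_CO = 248 cm, d_CO = 248/(1 + 0.7978) = 137.9 cm.
d_CO₂ = 248 − 137.9 = 110 cm.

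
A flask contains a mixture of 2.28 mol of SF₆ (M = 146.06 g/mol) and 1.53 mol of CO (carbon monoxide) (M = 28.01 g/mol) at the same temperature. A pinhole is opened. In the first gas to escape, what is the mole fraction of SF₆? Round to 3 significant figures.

0.395

Effusion rate of each component ∝ n_i/√M_i (partial pressure × 1/√M).
Mole fraction of SF₆ in the effusate = (n_SF₆/√M_SF₆) / (n_SF₆/√M_SF₆ + n_CO/√M_CO)
= (2.28/√146.06) / (2.28/√146.06 + 1.53/√28.01) = 0.1887/(0.1887 + 0.2891) = 0.395.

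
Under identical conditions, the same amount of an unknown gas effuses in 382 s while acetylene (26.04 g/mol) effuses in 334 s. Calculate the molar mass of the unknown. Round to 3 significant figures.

By Graham's law, t_X/t_C₂H₂ = √(M_X/M_C₂H₂).
382/334 = 1.144 = √(M_X/26.04)
M_X = 26.04 × 1.144² = 26.04 × 1.308 = 34.1 g/mol

34.1 g/mol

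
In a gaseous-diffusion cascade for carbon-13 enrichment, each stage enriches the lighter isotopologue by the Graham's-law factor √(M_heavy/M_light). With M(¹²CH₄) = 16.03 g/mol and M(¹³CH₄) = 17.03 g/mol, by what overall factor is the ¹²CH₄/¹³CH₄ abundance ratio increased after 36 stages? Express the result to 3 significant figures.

2.97

The single-stage factor is √(M_heavy/M_light), so 36 stages give [√(17.03/16.03)]^36 = (17.03/16.03)^(36/2).
= 1.06238^18 = 2.97.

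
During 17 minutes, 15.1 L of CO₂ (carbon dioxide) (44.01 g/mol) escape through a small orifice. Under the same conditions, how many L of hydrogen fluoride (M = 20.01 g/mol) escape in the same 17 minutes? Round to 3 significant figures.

Graham's law gives rate_HF/rate_CO₂ = √(M_CO₂/M_HF) = √(44.01/20.01) = √2.199 = 1.483.
So the volume for HF is 15.1 × 1.483 = 22.4 L.

22.4 L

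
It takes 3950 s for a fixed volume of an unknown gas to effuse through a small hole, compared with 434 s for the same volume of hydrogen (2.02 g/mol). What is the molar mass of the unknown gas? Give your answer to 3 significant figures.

By Graham's law, t_X/t_H₂ = √(M_X/M_H₂).
3950/434 = 9.101 = √(M_X/2.02)
M_X = 2.02 × 9.101² = 2.02 × 82.84 = 167 g/mol

167 g/mol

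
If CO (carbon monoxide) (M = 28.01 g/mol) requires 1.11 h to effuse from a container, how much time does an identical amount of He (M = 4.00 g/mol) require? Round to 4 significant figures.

By Graham's law, t_He/t_CO = √(M_He/M_CO) = √(4.00/28.01) = √0.1428 = 0.3779.
So the time for He is 1.11 × 0.3779 = 0.4195 h.

0.4195 h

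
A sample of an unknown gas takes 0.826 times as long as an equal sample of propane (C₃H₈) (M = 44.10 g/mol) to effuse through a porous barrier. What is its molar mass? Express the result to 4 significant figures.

Since effusion rate ∝ 1/√M, t_X/t_C₃H₈ = √(M_X/M_C₃H₈).
0.826 = √(M_X/44.10)
M_X = 44.10 × 0.826² = 44.10 × 0.6823 = 30.09 g/mol

30.09 g/mol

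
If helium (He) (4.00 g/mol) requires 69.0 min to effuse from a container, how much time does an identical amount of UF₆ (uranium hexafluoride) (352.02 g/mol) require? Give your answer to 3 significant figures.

647 min

From Graham's law, t_UF₆/t_He = √(M_UF₆/M_He) = √(352.02/4.00) = √88.00 = 9.381.
So the time for UF₆ is 69.0 × 9.381 = 647 min.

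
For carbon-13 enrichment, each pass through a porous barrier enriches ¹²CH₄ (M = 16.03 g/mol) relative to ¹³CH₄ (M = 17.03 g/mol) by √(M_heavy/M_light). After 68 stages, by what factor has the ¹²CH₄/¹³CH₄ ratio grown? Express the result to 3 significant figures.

7.83

Each stage multiplies the ratio by α = √(17.03/16.03), so after 68 stages the overall factor is α^68 = (17.03/16.03)^(68/2).
= 1.06238^34 = 7.83.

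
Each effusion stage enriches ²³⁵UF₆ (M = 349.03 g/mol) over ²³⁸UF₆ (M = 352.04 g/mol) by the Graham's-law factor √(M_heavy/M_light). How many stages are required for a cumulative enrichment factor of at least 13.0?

598

Per stage α = (352.04/349.03)^(1/2) = 1.00862^0.5, giving ln α = 0.004293.
Need α^N ≥ 13.0 ⇒ N ≥ ln(13.0) / ln α = 2.565 / 0.004293 = 597.41.
Rounding up, N = 598 stages.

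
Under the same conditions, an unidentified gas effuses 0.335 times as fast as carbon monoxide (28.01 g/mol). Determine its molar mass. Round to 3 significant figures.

250 g/mol

Using Graham's law: rate_X/rate_CO = √(M_CO/M_X).
0.335 = √(28.01/M_X)
M_X = 28.01 / 0.335² = 28.01 / 0.1122 = 250 g/mol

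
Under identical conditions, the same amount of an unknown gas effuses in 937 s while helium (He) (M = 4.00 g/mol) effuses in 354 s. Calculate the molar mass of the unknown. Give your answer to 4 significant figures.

Since effusion rate ∝ 1/√M, t_X/t_He = √(M_X/M_He).
937/354 = 2.647 = √(M_X/4.00)
M_X = 4.00 × 2.647² = 4.00 × 7.006 = 28.02 g/mol

28.02 g/mol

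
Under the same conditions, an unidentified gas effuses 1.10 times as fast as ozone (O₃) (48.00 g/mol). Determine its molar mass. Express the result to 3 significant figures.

39.7 g/mol

Since effusion rate ∝ 1/√M, rate_X/rate_O₃ = √(M_O₃/M_X).
1.10 = √(48.00/M_X)
M_X = 48.00 / 1.10² = 48.00 / 1.210 = 39.7 g/mol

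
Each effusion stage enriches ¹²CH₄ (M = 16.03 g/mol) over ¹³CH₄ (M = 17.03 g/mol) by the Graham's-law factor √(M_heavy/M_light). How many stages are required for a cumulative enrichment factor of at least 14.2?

88

Single-stage factor α = √(17.03/16.03), so ln α = ½ ln(1.06238) = 0.03026.
Need α^N ≥ 14.2 ⇒ N ≥ ln(14.2) / ln α = 2.653 / 0.03026 = 87.69.
Minimum whole number of stages: N = 88.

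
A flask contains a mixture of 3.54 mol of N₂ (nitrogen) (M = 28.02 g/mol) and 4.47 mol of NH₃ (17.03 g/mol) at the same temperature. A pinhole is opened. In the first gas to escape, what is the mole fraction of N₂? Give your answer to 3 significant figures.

0.382

Effusion rate of each component ∝ n_i/√M_i (partial pressure × 1/√M).
x_N₂(eff) = (n_N₂/√M_N₂) / (n_N₂/√M_N₂ + n_NH₃/√M_NH₃)
= (3.54/√28.02) / (3.54/√28.02 + 4.47/√17.03) = 0.6688/(0.6688 + 1.083) = 0.382.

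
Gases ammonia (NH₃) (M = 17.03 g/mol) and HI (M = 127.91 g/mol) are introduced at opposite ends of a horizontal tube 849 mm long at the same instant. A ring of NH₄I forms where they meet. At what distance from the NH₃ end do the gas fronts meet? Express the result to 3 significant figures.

Graham's law gives d_NH₃/d_HI = rate_NH₃/rate_HI = √(M_HI/M_NH₃) = √(127.91/17.03) = 2.741.
With d_NH₃ + d_HI = 849 mm, d_HI = 849/(1 + 2.741) = 227.0 mm.
d_NH₃ = 849 − 227.0 = 622 mm.

622 mm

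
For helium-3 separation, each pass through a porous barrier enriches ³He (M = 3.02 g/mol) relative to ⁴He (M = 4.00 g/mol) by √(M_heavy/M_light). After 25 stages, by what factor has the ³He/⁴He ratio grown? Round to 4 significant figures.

Overall factor = α^25 with α = √(4.00/3.02), i.e. (4.00/3.02)^(25/2).
= 1.32450^(25/2) = 33.55.

33.55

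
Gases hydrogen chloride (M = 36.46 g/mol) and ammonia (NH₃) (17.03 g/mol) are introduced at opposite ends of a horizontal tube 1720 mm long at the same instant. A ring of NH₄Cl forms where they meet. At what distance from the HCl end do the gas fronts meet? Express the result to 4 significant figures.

The fronts meet when d_HCl + d_NH₃ = L with d_HCl/d_NH₃ = √(M_NH₃/M_HCl) (Graham's law). Here √(M_NH₃/M_HCl) = √(17.03/36.46) = 0.6834.
With d_HCl + d_NH₃ = 1720 mm, d_NH₃ = 1720/(1 + 0.6834) = 1022 mm.
d_HCl = 1720 − 1022 = 698.3 mm.

698.3 mm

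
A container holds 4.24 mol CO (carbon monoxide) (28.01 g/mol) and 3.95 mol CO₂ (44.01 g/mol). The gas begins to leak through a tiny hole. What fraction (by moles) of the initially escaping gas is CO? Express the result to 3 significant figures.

0.574

Rate_i ∝ x_i/√M_i (Graham's law weighted by mole fraction), so the effusate composition follows n_i/√M_i.
So x_CO in the escaping gas = (n_CO/√M_CO) / Σ(n_i/√M_i)
= (4.24/√28.01) / (4.24/√28.01 + 3.95/√44.01) = 0.8011/(0.8011 + 0.5954) = 0.574.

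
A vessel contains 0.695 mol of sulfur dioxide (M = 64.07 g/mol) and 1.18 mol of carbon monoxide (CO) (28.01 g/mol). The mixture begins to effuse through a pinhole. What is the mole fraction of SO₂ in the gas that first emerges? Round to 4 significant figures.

Rate_i ∝ x_i/√M_i (Graham's law weighted by mole fraction), so the effusate composition follows n_i/√M_i.
Mole fraction of SO₂ in the effusate = (n_SO₂/√M_SO₂) / (n_SO₂/√M_SO₂ + n_CO/√M_CO)
= (0.695/√64.07) / (0.695/√64.07 + 1.18/√28.01) = 0.08683/(0.08683 + 0.2230) = 0.2803.

0.2803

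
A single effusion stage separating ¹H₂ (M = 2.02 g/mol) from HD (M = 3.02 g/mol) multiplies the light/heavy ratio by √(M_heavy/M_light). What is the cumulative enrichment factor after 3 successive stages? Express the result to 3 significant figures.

1.83

Overall factor = α^3 with α = √(3.02/2.02), i.e. (3.02/2.02)^(3/2).
= 1.49505^(3/2) = 1.83.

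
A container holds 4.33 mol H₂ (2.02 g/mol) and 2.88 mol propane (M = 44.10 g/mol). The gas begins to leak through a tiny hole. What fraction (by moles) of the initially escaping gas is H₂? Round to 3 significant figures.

The effusion rate of species i is ∝ p_i/√M_i ∝ n_i/√M_i.
So x_H₂ in the escaping gas = (n_H₂/√M_H₂) / Σ(n_i/√M_i)
= (4.33/√2.02) / (4.33/√2.02 + 2.88/√44.10) = 3.047/(3.047 + 0.4337) = 0.875.

0.875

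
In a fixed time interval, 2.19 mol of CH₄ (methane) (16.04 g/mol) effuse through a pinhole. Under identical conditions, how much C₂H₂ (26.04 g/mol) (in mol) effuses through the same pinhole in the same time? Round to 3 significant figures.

1.72 mol

From Graham's law, rate_C₂H₂/rate_CH₄ = √(M_CH₄/M_C₂H₂) = √(16.04/26.04) = √0.6160 = 0.7848.
So the amount for C₂H₂ is 2.19 × 0.7848 = 1.72 mol.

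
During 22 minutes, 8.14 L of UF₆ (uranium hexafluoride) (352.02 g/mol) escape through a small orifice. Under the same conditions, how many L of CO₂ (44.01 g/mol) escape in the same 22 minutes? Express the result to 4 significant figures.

Since effusion rate ∝ 1/√M, rate_CO₂/rate_UF₆ = √(M_UF₆/M_CO₂) = √(352.02/44.01) = √7.999 = 2.828.
So the volume for CO₂ is 8.14 × 2.828 = 23.02 L.

23.02 L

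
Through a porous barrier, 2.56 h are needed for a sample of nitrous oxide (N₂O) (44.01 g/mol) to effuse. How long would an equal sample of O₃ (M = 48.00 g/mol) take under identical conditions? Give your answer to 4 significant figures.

2.674 h

Using Graham's law: t_O₃/t_N₂O = √(M_O₃/M_N₂O) = √(48.00/44.01) = √1.091 = 1.044.
So the time for O₃ is 2.56 × 1.044 = 2.674 h.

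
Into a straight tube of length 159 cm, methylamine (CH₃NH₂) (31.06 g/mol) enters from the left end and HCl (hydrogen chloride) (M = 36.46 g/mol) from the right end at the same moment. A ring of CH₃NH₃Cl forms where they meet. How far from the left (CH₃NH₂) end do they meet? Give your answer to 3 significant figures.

82.7 cm

In equal time, each gas travels a distance ∝ its rate ∝ 1/√M, so d_CH₃NH₂/d_HCl = √(M_HCl/M_CH₃NH₂) = √(36.46/31.06) = 1.083.
With d_CH₃NH₂ + d_HCl = 159 cm, d_HCl = 159/(1 + 1.083) = 76.32 cm.
d_CH₃NH₂ = 159 − 76.32 = 82.7 cm.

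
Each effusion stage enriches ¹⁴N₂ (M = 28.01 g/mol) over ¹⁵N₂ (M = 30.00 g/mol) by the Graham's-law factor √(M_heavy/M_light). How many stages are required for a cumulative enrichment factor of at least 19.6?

87

Single-stage factor α = √(30.00/28.01), so ln α = ½ ln(1.07105) = 0.03432.
Need α^N ≥ 19.6 ⇒ N ≥ ln(19.6) / ln α = 2.976 / 0.03432 = 86.70.
Minimum whole number of stages: N = 87.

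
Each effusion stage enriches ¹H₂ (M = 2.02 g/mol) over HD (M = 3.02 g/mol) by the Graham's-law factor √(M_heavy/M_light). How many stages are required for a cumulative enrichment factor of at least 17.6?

15

With α = √(3.02/2.02) per stage, ln α = ½ ln(1.49505) = 0.2011.
Need α^N ≥ 17.6 ⇒ N ≥ ln(17.6) / ln α = 2.868 / 0.2011 = 14.26.
Rounding up, N = 15 stages.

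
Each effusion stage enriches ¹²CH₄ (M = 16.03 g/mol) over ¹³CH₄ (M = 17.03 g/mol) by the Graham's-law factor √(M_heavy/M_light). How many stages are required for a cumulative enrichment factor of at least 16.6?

With α = √(17.03/16.03) per stage, ln α = ½ ln(1.06238) = 0.03026.
Need α^N ≥ 16.6 ⇒ N ≥ ln(16.6) / ln α = 2.809 / 0.03026 = 92.85.
Minimum whole number of stages: N = 93.

93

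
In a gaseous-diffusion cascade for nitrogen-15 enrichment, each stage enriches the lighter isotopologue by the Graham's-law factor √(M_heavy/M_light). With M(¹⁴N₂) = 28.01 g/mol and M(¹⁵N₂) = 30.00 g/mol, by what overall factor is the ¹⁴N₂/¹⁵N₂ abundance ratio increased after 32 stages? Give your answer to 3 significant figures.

3.00

After 32 stages the ratio has grown by (√(30.00/28.01))^32 = (30.00/28.01)^(32/2).
= 1.07105^16 = 3.00.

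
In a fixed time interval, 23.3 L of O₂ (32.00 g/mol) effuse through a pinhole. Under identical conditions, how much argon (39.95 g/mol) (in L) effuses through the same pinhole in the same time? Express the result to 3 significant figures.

By Graham's law, rate_Ar/rate_O₂ = √(M_O₂/M_Ar) = √(32.00/39.95) = √0.8010 = 0.8950.
So the volume for Ar is 23.3 × 0.8950 = 20.9 L.

20.9 L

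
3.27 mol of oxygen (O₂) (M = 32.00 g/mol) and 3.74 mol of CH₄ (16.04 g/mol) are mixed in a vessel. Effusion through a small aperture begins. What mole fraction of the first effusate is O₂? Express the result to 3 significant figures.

The effusion rate of species i is ∝ p_i/√M_i ∝ n_i/√M_i.
Mole fraction of O₂ in the effusate = (n_O₂/√M_O₂) / (n_O₂/√M_O₂ + n_CH₄/√M_CH₄)
= (3.27/√32.00) / (3.27/√32.00 + 3.74/√16.04) = 0.5781/(0.5781 + 0.9338) = 0.382.

0.382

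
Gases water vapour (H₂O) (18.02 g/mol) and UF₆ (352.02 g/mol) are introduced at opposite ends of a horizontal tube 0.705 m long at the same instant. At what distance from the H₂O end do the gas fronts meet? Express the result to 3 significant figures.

Graham's law gives d_H₂O/d_UF₆ = rate_H₂O/rate_UF₆ = √(M_UF₆/M_H₂O) = √(352.02/18.02) = 4.420.
With d_H₂O + d_UF₆ = 0.705 m, d_UF₆ = 0.705/(1 + 4.420) = 0.1301 m.
d_H₂O = 0.705 − 0.1301 = 0.575 m.

0.575 m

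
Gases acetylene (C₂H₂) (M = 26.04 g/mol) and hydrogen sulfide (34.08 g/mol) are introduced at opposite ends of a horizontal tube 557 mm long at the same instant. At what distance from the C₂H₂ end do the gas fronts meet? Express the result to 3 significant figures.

In equal time, each gas travels a distance ∝ its rate ∝ 1/√M, so d_C₂H₂/d_H₂S = √(M_H₂S/M_C₂H₂) = √(34.08/26.04) = 1.144.
With d_C₂H₂ + d_H₂S = 557 mm, d_H₂S = 557/(1 + 1.144) = 259.8 mm.
d_C₂H₂ = 557 − 259.8 = 297 mm.

297 mm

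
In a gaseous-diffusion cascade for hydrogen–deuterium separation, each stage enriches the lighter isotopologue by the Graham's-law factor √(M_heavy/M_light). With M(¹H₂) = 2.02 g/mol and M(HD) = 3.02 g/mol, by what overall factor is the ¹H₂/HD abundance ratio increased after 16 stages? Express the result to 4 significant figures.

24.96

The single-stage factor is √(M_heavy/M_light), so 16 stages give [√(3.02/2.02)]^16 = (3.02/2.02)^(16/2).
= 1.49505^8 = 24.96.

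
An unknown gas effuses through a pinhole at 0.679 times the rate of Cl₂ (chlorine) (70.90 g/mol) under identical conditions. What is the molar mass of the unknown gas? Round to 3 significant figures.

154 g/mol

Since effusion rate ∝ 1/√M, rate_X/rate_Cl₂ = √(M_Cl₂/M_X).
0.679 = √(70.90/M_X)
M_X = 70.90 / 0.679² = 70.90 / 0.4610 = 154 g/mol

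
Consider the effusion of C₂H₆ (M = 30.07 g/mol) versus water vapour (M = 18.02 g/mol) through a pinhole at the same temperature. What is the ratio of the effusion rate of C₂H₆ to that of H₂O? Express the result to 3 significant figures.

0.774

By Graham's law, rate_C₂H₆/rate_H₂O = √(M_H₂O/M_C₂H₆) = √(18.02/30.07) = √0.5993 = 0.774.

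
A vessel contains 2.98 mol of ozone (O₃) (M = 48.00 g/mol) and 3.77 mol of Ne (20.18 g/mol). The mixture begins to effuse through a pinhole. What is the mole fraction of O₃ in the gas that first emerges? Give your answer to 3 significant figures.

Effusion rate of each component ∝ n_i/√M_i (partial pressure × 1/√M).
x_O₃(eff) = (n_O₃/√M_O₃) / (n_O₃/√M_O₃ + n_Ne/√M_Ne)
= (2.98/√48.00) / (2.98/√48.00 + 3.77/√20.18) = 0.4301/(0.4301 + 0.8392) = 0.339.

0.339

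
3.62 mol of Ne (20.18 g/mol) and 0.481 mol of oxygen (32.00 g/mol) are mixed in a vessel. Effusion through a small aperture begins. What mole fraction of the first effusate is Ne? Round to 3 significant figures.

0.905

The effusion rate of species i is ∝ p_i/√M_i ∝ n_i/√M_i.
Mole fraction of Ne in the effusate = (n_Ne/√M_Ne) / (n_Ne/√M_Ne + n_O₂/√M_O₂)
= (3.62/√20.18) / (3.62/√20.18 + 0.481/√32.00) = 0.8058/(0.8058 + 0.08503) = 0.905.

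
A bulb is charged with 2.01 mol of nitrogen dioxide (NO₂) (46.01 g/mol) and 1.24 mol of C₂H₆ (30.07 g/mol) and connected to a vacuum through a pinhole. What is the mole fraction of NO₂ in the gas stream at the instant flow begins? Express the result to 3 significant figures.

0.567

Rate_i ∝ x_i/√M_i (Graham's law weighted by mole fraction), so the effusate composition follows n_i/√M_i.
So x_NO₂ in the escaping gas = (n_NO₂/√M_NO₂) / Σ(n_i/√M_i)
= (2.01/√46.01) / (2.01/√46.01 + 1.24/√30.07) = 0.2963/(0.2963 + 0.2261) = 0.567.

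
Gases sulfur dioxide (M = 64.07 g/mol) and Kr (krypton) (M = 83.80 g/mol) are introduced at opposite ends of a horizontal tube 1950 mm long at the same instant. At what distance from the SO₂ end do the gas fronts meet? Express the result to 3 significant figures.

1040 mm

Distances travelled in equal time are proportional to diffusion rates, so d_SO₂/d_Kr = √(M_Kr/M_SO₂) = √(83.80/64.07) = 1.144.
With d_SO₂ + d_Kr = 1950 mm, d_Kr = 1950/(1 + 1.144) = 909.7 mm.
d_SO₂ = 1950 − 909.7 = 1040 mm.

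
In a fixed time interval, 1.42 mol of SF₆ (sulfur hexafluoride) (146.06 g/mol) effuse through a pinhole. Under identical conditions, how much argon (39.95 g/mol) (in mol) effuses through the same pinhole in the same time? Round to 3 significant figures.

2.72 mol

By Graham's law, rate_Ar/rate_SF₆ = √(M_SF₆/M_Ar) = √(146.06/39.95) = √3.656 = 1.912.
So the amount for Ar is 1.42 × 1.912 = 2.72 mol.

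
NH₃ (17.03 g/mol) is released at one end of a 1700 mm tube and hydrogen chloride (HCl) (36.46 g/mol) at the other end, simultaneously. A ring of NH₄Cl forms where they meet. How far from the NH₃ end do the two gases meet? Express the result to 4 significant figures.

The fronts meet when d_NH₃ + d_HCl = L with d_NH₃/d_HCl = √(M_HCl/M_NH₃) (Graham's law). Here √(M_HCl/M_NH₃) = √(36.46/17.03) = 1.463.
With d_NH₃ + d_HCl = 1700 mm, d_HCl = 1700/(1 + 1.463) = 690.2 mm.
d_NH₃ = 1700 − 690.2 = 1010 mm.

1010 mm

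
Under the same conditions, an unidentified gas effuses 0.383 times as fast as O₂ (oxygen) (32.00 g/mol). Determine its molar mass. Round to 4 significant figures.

Using Graham's law: rate_X/rate_O₂ = √(M_O₂/M_X).
0.383 = √(32.00/M_X)
M_X = 32.00 / 0.383² = 32.00 / 0.1467 = 218.1 g/mol

218.1 g/mol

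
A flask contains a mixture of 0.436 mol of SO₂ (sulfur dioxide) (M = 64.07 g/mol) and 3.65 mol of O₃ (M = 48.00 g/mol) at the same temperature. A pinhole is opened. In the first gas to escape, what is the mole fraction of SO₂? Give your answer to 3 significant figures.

0.0937

Effusion rate of each component ∝ n_i/√M_i (partial pressure × 1/√M).
x_SO₂(eff) = (n_SO₂/√M_SO₂) / (n_SO₂/√M_SO₂ + n_O₃/√M_O₃)
= (0.436/√64.07) / (0.436/√64.07 + 3.65/√48.00) = 0.05447/(0.05447 + 0.5268) = 0.0937.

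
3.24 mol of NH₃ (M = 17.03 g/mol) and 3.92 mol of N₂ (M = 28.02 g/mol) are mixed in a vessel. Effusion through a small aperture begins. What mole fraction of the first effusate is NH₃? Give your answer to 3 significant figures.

0.515

Rate_i ∝ x_i/√M_i (Graham's law weighted by mole fraction), so the effusate composition follows n_i/√M_i.
Mole fraction of NH₃ in the effusate = (n_NH₃/√M_NH₃) / (n_NH₃/√M_NH₃ + n_N₂/√M_N₂)
= (3.24/√17.03) / (3.24/√17.03 + 3.92/√28.02) = 0.7851/(0.7851 + 0.7405) = 0.515.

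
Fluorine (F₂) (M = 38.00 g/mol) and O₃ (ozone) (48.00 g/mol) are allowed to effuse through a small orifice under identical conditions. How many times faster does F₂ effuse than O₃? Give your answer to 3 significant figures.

Graham's law gives rate_F₂/rate_O₃ = √(M_O₃/M_F₂) = √(48.00/38.00) = √1.263 = 1.12.

1.12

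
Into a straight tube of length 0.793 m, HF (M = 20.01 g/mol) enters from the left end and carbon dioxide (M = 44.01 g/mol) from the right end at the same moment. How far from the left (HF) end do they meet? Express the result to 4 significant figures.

The fronts meet when d_HF + d_CO₂ = L with d_HF/d_CO₂ = √(M_CO₂/M_HF) (Graham's law). Here √(M_CO₂/M_HF) = √(44.01/20.01) = 1.483.
With d_HF + d_CO₂ = 0.793 m, d_CO₂ = 0.793/(1 + 1.483) = 0.3194 m.
d_HF = 0.793 − 0.3194 = 0.4736 m.

0.4736 m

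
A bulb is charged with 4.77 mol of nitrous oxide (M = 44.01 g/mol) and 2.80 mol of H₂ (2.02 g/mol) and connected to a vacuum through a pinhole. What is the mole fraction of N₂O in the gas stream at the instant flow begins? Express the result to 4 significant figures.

0.2674

The effusion rate of species i is ∝ p_i/√M_i ∝ n_i/√M_i.
x_N₂O(eff) = (n_N₂O/√M_N₂O) / (n_N₂O/√M_N₂O + n_H₂/√M_H₂)
= (4.77/√44.01) / (4.77/√44.01 + 2.80/√2.02) = 0.7190/(0.7190 + 1.970) = 0.2674.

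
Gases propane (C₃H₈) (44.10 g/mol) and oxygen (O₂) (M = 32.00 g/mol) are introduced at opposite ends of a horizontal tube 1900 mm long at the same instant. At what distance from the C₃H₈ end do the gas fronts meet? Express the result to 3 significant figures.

In equal time, each gas travels a distance ∝ its rate ∝ 1/√M, so d_C₃H₈/d_O₂ = √(M_O₂/M_C₃H₈) = √(32.00/44.10) = 0.8518.
With d_C₃H₈ + d_O₂ = 1900 mm, d_O₂ = 1900/(1 + 0.8518) = 1026 mm.
d_C₃H₈ = 1900 − 1026 = 874 mm.

874 mm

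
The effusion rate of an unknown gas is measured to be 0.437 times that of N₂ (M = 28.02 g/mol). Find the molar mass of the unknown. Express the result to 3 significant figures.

147 g/mol

From Graham's law, rate_X/rate_N₂ = √(M_N₂/M_X).
0.437 = √(28.02/M_X)
M_X = 28.02 / 0.437² = 28.02 / 0.1910 = 147 g/mol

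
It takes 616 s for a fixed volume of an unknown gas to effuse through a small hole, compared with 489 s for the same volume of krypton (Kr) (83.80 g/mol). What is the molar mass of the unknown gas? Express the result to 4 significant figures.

Using Graham's law: t_X/t_Kr = √(M_X/M_Kr).
616/489 = 1.260 = √(M_X/83.80)
M_X = 83.80 × 1.260² = 83.80 × 1.587 = 133.0 g/mol

133.0 g/mol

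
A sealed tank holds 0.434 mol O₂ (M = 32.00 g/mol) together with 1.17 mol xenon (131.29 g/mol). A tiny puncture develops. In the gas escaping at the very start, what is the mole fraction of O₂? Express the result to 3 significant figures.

The effusion rate of species i is ∝ p_i/√M_i ∝ n_i/√M_i.
So x_O₂ in the escaping gas = (n_O₂/√M_O₂) / Σ(n_i/√M_i)
= (0.434/√32.00) / (0.434/√32.00 + 1.17/√131.29) = 0.07672/(0.07672 + 0.1021) = 0.429.

0.429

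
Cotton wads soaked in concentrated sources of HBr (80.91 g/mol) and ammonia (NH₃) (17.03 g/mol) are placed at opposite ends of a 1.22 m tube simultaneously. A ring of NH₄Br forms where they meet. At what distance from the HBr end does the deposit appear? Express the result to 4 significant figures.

Graham's law gives d_HBr/d_NH₃ = rate_HBr/rate_NH₃ = √(M_NH₃/M_HBr) = √(17.03/80.91) = 0.4588.
With d_HBr + d_NH₃ = 1.22 m, d_NH₃ = 1.22/(1 + 0.4588) = 0.8363 m.
d_HBr = 1.22 − 0.8363 = 0.3837 m.

0.3837 m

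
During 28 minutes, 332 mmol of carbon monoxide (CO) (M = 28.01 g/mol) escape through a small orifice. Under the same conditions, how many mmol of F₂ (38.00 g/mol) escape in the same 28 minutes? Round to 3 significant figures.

From Graham's law, rate_F₂/rate_CO = √(M_CO/M_F₂) = √(28.01/38.00) = √0.7371 = 0.8585.
So the amount for F₂ is 332 × 0.8585 = 285 mmol.

285 mmol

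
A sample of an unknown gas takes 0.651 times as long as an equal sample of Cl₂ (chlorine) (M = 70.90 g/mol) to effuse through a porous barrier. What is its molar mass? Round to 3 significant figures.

30.0 g/mol

By Graham's law, t_X/t_Cl₂ = √(M_X/M_Cl₂).
0.651 = √(M_X/70.90)
M_X = 70.90 × 0.651² = 70.90 × 0.4238 = 30.0 g/mol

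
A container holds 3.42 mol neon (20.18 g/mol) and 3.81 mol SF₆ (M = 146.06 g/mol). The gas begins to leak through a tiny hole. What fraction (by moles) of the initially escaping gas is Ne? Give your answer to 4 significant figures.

Effusion rate of each component ∝ n_i/√M_i (partial pressure × 1/√M).
x_Ne(eff) = (n_Ne/√M_Ne) / (n_Ne/√M_Ne + n_SF₆/√M_SF₆)
= (3.42/√20.18) / (3.42/√20.18 + 3.81/√146.06) = 0.7613/(0.7613 + 0.3153) = 0.7072.

0.7072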